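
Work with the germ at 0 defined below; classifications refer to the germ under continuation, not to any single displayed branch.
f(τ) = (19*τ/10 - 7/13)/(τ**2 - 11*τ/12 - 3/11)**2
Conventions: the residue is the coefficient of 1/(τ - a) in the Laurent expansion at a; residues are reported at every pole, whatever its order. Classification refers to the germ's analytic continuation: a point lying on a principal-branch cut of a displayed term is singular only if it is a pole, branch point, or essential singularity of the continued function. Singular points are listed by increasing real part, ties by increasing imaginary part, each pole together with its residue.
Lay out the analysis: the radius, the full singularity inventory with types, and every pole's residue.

Radius of convergence at 0: -11/24 + (1/264)*sqrt(33649).
At 11/24 - (1/264)*sqrt(33649): a pole of order 2; residue (821304/608236265)*sqrt(33649).
At 11/24 + (1/264)*sqrt(33649): a pole of order 2; residue -(821304/608236265)*sqrt(33649).

Denominator factor (τ**2 - 11*τ/12 - 3/11)^2: discriminant 3059/1584, real irrational roots 11/24 + (1/264)*sqrt(33649) and 11/24 - (1/264)*sqrt(33649); poles of order 2, moduli 11/24 + (1/264)*sqrt(33649) and -11/24 + (1/264)*sqrt(33649).
The radius of convergence is the smallest modulus among the singular points: -11/24 + (1/264)*sqrt(33649).
The factor τ**2 - 11*τ/12 - 3/11 splits as (τ - a)(τ - a') with a = 11/24 - (1/264)*sqrt(33649), a' = 11/24 + (1/264)*sqrt(33649). At the order-2 pole a set g(τ) = (τ - a)^2*f(τ) = [19*τ/10 - 7/13] / (τ - a')^2.
Order-2 pole: residue = g'(a); g'(11/24 - (1/264)*sqrt(33649)) = (821304/608236265)*sqrt(33649), so the residue is (821304/608236265)*sqrt(33649).
The factor τ**2 - 11*τ/12 - 3/11 splits as (τ - a)(τ - a') with a = 11/24 + (1/264)*sqrt(33649), a' = 11/24 - (1/264)*sqrt(33649). At the order-2 pole a set g(τ) = (τ - a)^2*f(τ) = [19*τ/10 - 7/13] / (τ - a')^2.
Order-2 pole: residue = g'(a); g'(11/24 + (1/264)*sqrt(33649)) = -(821304/608236265)*sqrt(33649), so the residue is -(821304/608236265)*sqrt(33649).
List the singular points by increasing real part (a conjugate pair: the negative imaginary part first).


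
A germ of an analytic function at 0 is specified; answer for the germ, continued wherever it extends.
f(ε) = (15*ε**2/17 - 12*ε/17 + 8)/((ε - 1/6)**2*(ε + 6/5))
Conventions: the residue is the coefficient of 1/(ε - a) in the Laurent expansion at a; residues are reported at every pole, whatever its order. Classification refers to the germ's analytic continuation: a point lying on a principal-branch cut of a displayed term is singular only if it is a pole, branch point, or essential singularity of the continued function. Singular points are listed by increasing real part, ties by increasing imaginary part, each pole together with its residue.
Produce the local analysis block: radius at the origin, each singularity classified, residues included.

Radius of convergence at 0: 1/6.
At -6/5: a pole of order 1; residue 154800/28577.
At 1/6: a pole of order 2; residue -129585/28577.

Denominator factor (ε + 6/5): pole of order 1 at -6/5, modulus 6/5.
Denominator factor (ε - 1/6)^2: pole of order 2 at 1/6, modulus 1/6.
The radius of convergence is the smallest modulus among the singular points: 1/6.
At the order-1 pole -6/5 set g(ε) = (ε - (-6/5))*f(ε) = (15*ε**2/17 - 12*ε/17 + 8)/(ε - 1/6)**2.
Simple pole: residue = g(a) at a = -6/5, which is 154800/28577.
At the order-2 pole 1/6 set g(ε) = (ε - (1/6))^2*f(ε) = (15*ε**2/17 - 12*ε/17 + 8)/(ε + 6/5).
Order-2 pole: residue = g'(a); g'(1/6) = -129585/28577, so the residue is -129585/28577.
List the singular points by increasing real part (a conjugate pair: the negative imaginary part first).


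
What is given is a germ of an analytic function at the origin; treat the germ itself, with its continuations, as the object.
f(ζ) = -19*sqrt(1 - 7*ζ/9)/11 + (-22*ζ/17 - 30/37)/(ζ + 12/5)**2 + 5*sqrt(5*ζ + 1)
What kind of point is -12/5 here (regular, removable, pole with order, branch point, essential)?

The point is a pole of order 2.

The denominator factor ζ + 12/5 vanishes at -12/5 and appears to the power 2; the numerator there equals 7218/3145, nonzero, and no other factor vanishes.
The branch terms are analytic at this point.
Hence a pole whose order is the multiplicity, 2.


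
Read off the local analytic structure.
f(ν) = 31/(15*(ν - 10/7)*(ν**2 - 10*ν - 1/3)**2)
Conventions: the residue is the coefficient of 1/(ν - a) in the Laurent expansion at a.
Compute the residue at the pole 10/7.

The residue is 223293/17094005.

At the order-1 pole 10/7 set g(ν) = (ν - (10/7))*f(ν) = 31/(15*(ν**2 - 10*ν - 1/3)**2).
Simple pole: residue = g(a) at a = 10/7, which is 223293/17094005.


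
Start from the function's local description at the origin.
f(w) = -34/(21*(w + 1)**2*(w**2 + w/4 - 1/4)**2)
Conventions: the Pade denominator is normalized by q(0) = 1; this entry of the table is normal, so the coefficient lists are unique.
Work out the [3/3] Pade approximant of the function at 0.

The Pade approximant has numerator coefficients [-544/21, -53125/168, 2635/14, -117011/112]; denominator coefficients [1, 3125/256, -1105/64, -45947/512].

Taylor coefficients needed (expand at 0): a_0 = -544/21, a_1 = 0, a_2 = -5440/21, a_3 = -4352/21, a_4 = -13600/7, a_5 = -21760/7, a_6 = -298112/21.
Write the denominator as Q(w) = 1 + q1*w + q2*w^2 + q3*w^3. Requiring Q*f - P = O(w^7) with deg P <= 3 kills the coefficients of w^4..w^6 in Q*f:
  w^4: a_4 + q1*a_3 + q2*a_2 + q3*a_1 = 0, i.e. -13600/7 + (-4352/21)*q1 + (-5440/21)*q2 + (0)*q3 = 0.
  w^5: a_5 + q1*a_4 + q2*a_3 + q3*a_2 = 0, i.e. -21760/7 + (-13600/7)*q1 + (-4352/21)*q2 + (-5440/21)*q3 = 0.
  w^6: a_6 + q1*a_5 + q2*a_4 + q3*a_3 = 0, i.e. -298112/21 + (-21760/7)*q1 + (-13600/7)*q2 + (-4352/21)*q3 = 0.
Solving this linear system: q1 = 3125/256, q2 = -1105/64, q3 = -45947/512.
The numerator is Q*f truncated at degree 3: P0 = a_0 = -544/21; P1 = a_1 + q1*a_0 = -53125/168; P2 = a_2 + q1*a_1 + q2*a_0 = 2635/14; P3 = a_3 + q1*a_2 + q2*a_1 + q3*a_0 = -117011/112.


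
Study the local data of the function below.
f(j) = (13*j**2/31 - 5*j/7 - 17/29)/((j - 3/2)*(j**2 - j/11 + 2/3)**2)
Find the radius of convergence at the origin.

The radius of convergence is (1/3)*sqrt(6).

Denominator factor (j**2 - j/11 + 2/3)^2: discriminant -965/363, complex-conjugate roots (1/22) + ((1/66)*sqrt(2895))*i and (1/22) - ((1/66)*sqrt(2895))*i; poles of order 2, moduli (1/3)*sqrt(6) and (1/3)*sqrt(6).
Denominator factor (j - 3/2): pole of order 1 at 3/2, modulus 3/2.
The radius of convergence is the smallest modulus among the singular points: (1/3)*sqrt(6).


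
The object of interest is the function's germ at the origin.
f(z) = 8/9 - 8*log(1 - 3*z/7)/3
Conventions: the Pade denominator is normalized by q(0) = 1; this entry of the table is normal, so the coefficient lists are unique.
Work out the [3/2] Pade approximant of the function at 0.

The Pade approximant has numerator coefficients [8/9, 24/35, -72/245, 12/1715]; denominator coefficients [1, -18/35, 27/490].

Taylor coefficients needed (expand at 0): a_0 = 8/9, a_1 = 8/7, a_2 = 12/49, a_3 = 24/343, a_4 = 54/2401, a_5 = 648/84035.
Write the denominator as Q(z) = 1 + q1*z + q2*z^2. Requiring Q*f - P = O(z^6) with deg P <= 3 kills the coefficients of z^4..z^5 in Q*f:
  z^4: a_4 + q1*a_3 + q2*a_2 = 0, i.e. 54/2401 + (24/343)*q1 + (12/49)*q2 = 0.
  z^5: a_5 + q1*a_4 + q2*a_3 = 0, i.e. 648/84035 + (54/2401)*q1 + (24/343)*q2 = 0.
Solving this linear system: q1 = -18/35, q2 = 27/490.
The numerator is Q*f truncated at degree 3: P0 = a_0 = 8/9; P1 = a_1 + q1*a_0 = 24/35; P2 = a_2 + q1*a_1 + q2*a_0 = -72/245; P3 = a_3 + q1*a_2 + q2*a_1 = 12/1715.


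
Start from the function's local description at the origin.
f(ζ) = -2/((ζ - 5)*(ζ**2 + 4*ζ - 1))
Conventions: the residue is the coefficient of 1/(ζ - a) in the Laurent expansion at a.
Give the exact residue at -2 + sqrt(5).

The residue is 1/44 + (7/220)*sqrt(5).

The factor ζ**2 + 4*ζ - 1 splits as (ζ - a)(ζ - a') with a = -2 + sqrt(5), a' = -2 - sqrt(5). At the order-1 pole a set g(ζ) = (ζ - a)*f(ζ) = [-2/(ζ - 5)] / (ζ - a').
Simple pole: residue = g(a) at a = -2 + sqrt(5), which is 1/44 + (7/220)*sqrt(5).


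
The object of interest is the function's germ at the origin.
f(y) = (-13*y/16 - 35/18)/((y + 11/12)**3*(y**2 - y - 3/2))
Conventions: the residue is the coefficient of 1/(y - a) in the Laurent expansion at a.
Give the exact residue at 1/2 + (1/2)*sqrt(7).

The residue is 14801238/50653 - (39168834/354571)*sqrt(7).

The factor y**2 - y - 3/2 splits as (y - a)(y - a') with a = 1/2 + (1/2)*sqrt(7), a' = 1/2 - (1/2)*sqrt(7). At the order-1 pole a set g(y) = (y - a)*f(y) = [(-13*y/16 - 35/18)/(y + 11/12)**3] / (y - a').
Simple pole: residue = g(a) at a = 1/2 + (1/2)*sqrt(7), which is 14801238/50653 - (39168834/354571)*sqrt(7).


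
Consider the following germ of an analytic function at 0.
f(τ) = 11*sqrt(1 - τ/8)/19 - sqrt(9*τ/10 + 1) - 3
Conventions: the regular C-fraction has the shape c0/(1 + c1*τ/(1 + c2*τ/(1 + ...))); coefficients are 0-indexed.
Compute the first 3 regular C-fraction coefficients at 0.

The regular C-fraction coefficients are [-65/19, -739/5200, 2674927/7685600].

Taylor coefficients (expand at 0): a_0 = -65/19, a_1 = -739/1520, a_2 = 24349/243200.
c0 = a_0 = -65/19. Peel one level at a time: if S = 1 + c*τ/S' with S'(0) = 1, then c is the τ-coefficient of S and S' = c*τ/(S - 1).
S_1 = c0/f = 1 + (-739/5200)*τ + (2674927/54080000)*τ^2 + ...; c1 = -739/5200.
S_2 = c1*τ/(S_1 - 1) = 1 + (2674927/7685600)*τ + ...; c2 = 2674927/7685600.


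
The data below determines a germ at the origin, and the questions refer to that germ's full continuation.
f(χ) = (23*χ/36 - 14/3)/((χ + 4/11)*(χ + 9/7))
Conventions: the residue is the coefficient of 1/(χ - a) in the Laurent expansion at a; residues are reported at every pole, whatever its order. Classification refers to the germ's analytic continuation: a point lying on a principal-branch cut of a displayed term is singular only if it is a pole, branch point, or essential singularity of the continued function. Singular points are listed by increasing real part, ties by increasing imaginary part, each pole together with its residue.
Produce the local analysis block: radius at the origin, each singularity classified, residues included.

Denominator factor (χ + 4/11): pole of order 1 at -4/11, modulus 4/11.
Denominator factor (χ + 9/7): pole of order 1 at -9/7, modulus 9/7.
The radius of convergence is the smallest modulus among the singular points: 4/11.
At the order-1 pole -9/7 set g(χ) = (χ - (-9/7))*f(χ) = (23*χ/36 - 14/3)/(χ + 4/11).
Simple pole: residue = g(a) at a = -9/7, which is 5071/852.
At the order-1 pole -4/11 set g(χ) = (χ - (-4/11))*f(χ) = (23*χ/36 - 14/3)/(χ + 9/7).
Simple pole: residue = g(a) at a = -4/11, which is -3395/639.
List the singular points by increasing real part (a conjugate pair: the negative imaginary part first).

Radius of convergence at 0: 4/11.
At -9/7: a pole of order 1; residue 5071/852.
At -4/11: a pole of order 1; residue -3395/639.


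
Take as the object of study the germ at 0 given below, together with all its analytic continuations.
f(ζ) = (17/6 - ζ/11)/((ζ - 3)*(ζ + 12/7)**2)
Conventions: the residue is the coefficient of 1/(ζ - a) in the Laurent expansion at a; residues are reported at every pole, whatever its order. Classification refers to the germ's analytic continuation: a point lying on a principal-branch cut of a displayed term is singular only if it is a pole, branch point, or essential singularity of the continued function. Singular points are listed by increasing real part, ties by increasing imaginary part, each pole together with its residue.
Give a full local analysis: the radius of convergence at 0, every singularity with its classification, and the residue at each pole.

Radius of convergence at 0: 12/7.
At -12/7: a pole of order 2; residue -8281/71874.
At 3: a pole of order 1; residue 8281/71874.

Denominator factor (ζ + 12/7)^2: pole of order 2 at -12/7, modulus 12/7.
Denominator factor (ζ - 3): pole of order 1 at 3, modulus 3.
The radius of convergence is the smallest modulus among the singular points: 12/7.
At the order-2 pole -12/7 set g(ζ) = (ζ - (-12/7))^2*f(ζ) = (17/6 - ζ/11)/(ζ - 3).
Order-2 pole: residue = g'(a); g'(-12/7) = -8281/71874, so the residue is -8281/71874.
At the order-1 pole 3 set g(ζ) = (ζ - (3))*f(ζ) = (17/6 - ζ/11)/(ζ + 12/7)**2.
Simple pole: residue = g(a) at a = 3, which is 8281/71874.
List the singular points by increasing real part (a conjugate pair: the negative imaginary part first).


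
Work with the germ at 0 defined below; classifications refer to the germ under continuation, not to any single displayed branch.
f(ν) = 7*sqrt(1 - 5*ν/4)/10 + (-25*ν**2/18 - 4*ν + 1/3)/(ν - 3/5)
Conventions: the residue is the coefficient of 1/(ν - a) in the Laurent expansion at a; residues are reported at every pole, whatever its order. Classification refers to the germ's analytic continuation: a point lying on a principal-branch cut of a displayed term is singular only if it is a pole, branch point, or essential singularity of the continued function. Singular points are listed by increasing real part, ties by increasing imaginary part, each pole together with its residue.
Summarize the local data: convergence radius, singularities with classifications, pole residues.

Denominator factor (ν - 3/5): pole of order 1 at 3/5, modulus 3/5.
Branch term (7/10)*sqrt(1 - ν/(4/5)): its argument vanishes at ν = 4/5, a square-root branch point, modulus 4/5.
The radius of convergence is the smallest modulus among the singular points: 3/5.
The branch term is analytic at 3/5 and contributes nothing to the residue; only the rational part matters.
At the order-1 pole 3/5 set g(ν) = (ν - (3/5))*(rational part) = -25*ν**2/18 - 4*ν + 1/3.
Simple pole: residue = g(a) at a = 3/5, which is -77/30.
List the singular points by increasing real part (a conjugate pair: the negative imaginary part first).

Radius of convergence at 0: 3/5.
At 3/5: a pole of order 1; residue -77/30.
At 4/5: an algebraic (square-root) branch point.


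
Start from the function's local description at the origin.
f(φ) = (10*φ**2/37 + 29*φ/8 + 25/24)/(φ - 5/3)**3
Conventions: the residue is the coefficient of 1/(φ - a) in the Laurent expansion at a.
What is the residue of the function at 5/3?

The residue is 10/37.

At the order-3 pole 5/3 set g(φ) = (φ - (5/3))^3*f(φ) = 10*φ**2/37 + 29*φ/8 + 25/24.
Order-3 pole: residue = g''(a)/2; g''(5/3) = 20/37, so the residue is 10/37.


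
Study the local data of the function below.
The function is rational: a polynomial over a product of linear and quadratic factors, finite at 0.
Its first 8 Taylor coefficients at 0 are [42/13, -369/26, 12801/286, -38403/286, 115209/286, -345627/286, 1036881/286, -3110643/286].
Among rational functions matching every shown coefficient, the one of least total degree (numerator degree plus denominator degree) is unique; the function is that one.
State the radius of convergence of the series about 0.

No rational of total degree below 3 reproduces all 8 coefficients; solving the [2/1] Pade equations on them gives f(x) = (8*x**2/11 - 3*x/2 + 14/13)/(x + 1/3), whose expansion matches every shown term.
Denominator factor (x + 1/3): pole of order 1 at -1/3, modulus 1/3.
The radius of convergence is the smallest modulus among the singular points: 1/3.

The radius of convergence is 1/3.


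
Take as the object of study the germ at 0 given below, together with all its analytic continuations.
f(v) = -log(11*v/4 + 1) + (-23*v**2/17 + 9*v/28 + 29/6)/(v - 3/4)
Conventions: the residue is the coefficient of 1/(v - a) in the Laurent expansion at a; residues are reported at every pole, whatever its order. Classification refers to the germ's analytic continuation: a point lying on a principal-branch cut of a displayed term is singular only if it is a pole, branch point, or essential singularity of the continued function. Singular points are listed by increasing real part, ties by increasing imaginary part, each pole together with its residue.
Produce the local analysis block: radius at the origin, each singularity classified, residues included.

Denominator factor (v - 3/4): pole of order 1 at 3/4, modulus 3/4.
Branch term (-1)*log(1 - v/(-4/11)): its argument vanishes at v = -4/11, a logarithmic branch point, modulus 4/11.
The radius of convergence is the smallest modulus among the singular points: 4/11.
The branch term is analytic at 3/4 and contributes nothing to the residue; only the rational part matters.
At the order-1 pole 3/4 set g(v) = (v - (3/4))*(rational part) = -23*v**2/17 + 9*v/28 + 29/6.
Simple pole: residue = g(a) at a = 3/4, which is 12319/2856.
List the singular points by increasing real part (a conjugate pair: the negative imaginary part first).

Radius of convergence at 0: 4/11.
At -4/11: a logarithmic branch point.
At 3/4: a pole of order 1; residue 12319/2856.


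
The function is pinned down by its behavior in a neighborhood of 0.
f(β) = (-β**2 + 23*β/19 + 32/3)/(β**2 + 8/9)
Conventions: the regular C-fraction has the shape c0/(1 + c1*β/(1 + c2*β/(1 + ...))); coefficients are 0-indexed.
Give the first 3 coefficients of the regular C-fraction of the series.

Taylor coefficients (expand at 0): a_0 = 12, a_1 = 207/152, a_2 = -117/8.
c0 = a_0 = 12. Peel one level at a time: if S = 1 + c*β/S' with S'(0) = 1, then c is the β-coefficient of S and S' = c*β/(S - 1).
S_1 = c0/f = 1 + (-69/608)*β + (455289/369664)*β^2 + ...; c1 = -69/608.
S_2 = c1*β/(S_1 - 1) = 1 + (151763/13984)*β + ...; c2 = 151763/13984.

The regular C-fraction coefficients are [12, -69/608, 151763/13984].


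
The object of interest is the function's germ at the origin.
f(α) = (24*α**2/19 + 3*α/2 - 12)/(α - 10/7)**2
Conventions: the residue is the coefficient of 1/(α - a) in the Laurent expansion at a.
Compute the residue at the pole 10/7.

The residue is 1359/266.

At the order-2 pole 10/7 set g(α) = (α - (10/7))^2*f(α) = 24*α**2/19 + 3*α/2 - 12.
Order-2 pole: residue = g'(a); g'(10/7) = 1359/266, so the residue is 1359/266.


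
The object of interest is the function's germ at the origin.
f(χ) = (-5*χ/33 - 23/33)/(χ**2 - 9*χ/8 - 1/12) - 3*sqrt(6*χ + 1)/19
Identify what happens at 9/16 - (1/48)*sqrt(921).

The denominator factor χ**2 - 9*χ/8 - 1/12 vanishes at 9/16 - (1/48)*sqrt(921) and appears to the power 1; the numerator there equals -413/528 + (5/1584)*sqrt(921), nonzero, and no other factor vanishes.
The branch terms are analytic at this point.
Hence a pole whose order is the multiplicity, 1.

The point is a pole of order 1.


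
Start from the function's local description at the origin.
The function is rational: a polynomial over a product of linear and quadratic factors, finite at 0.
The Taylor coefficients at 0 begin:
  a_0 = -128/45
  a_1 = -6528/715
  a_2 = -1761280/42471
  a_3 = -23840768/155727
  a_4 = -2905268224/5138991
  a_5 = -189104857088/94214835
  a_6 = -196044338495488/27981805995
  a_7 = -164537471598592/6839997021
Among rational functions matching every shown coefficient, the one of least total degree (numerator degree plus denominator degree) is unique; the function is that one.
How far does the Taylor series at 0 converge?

The radius of convergence is -9/22 + (5/44)*sqrt(42).

No rational of total degree below 5 reproduces all 8 coefficients; solving the [1/4] Pade equations on them gives f(κ) = (6*κ/13 - 2/5)/(κ**2 + 9*κ/11 - 3/8)**2, whose expansion matches every shown term.
Denominator factor (κ**2 + 9*κ/11 - 3/8)^2: discriminant 525/242, real irrational roots -9/22 + (5/44)*sqrt(42) and -9/22 - (5/44)*sqrt(42); poles of order 2, moduli -9/22 + (5/44)*sqrt(42) and 9/22 + (5/44)*sqrt(42).
The radius of convergence is the smallest modulus among the singular points: -9/22 + (5/44)*sqrt(42).


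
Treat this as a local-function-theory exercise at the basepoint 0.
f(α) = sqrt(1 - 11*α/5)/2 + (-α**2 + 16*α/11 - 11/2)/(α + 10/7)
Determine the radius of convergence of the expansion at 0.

The radius of convergence is 5/11.

Denominator factor (α + 10/7): pole of order 1 at -10/7, modulus 10/7.
Branch term (1/2)*sqrt(1 - α/(5/11)): its argument vanishes at α = 5/11, a square-root branch point, modulus 5/11.
The radius of convergence is the smallest modulus among the singular points: 5/11.


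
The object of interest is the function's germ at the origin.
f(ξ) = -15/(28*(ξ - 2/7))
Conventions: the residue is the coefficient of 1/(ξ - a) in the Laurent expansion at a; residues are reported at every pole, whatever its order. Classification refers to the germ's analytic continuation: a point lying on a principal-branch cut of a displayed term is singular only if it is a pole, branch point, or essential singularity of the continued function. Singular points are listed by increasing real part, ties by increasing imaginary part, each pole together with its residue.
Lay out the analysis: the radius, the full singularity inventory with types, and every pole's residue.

Denominator factor (ξ - 2/7): pole of order 1 at 2/7, modulus 2/7.
The radius of convergence is the smallest modulus among the singular points: 2/7.
At the order-1 pole 2/7 set g(ξ) = (ξ - (2/7))*f(ξ) = -15/28.
Simple pole: residue = g(a) at a = 2/7, which is -15/28.

Radius of convergence at 0: 2/7.
At 2/7: a pole of order 1; residue -15/28.


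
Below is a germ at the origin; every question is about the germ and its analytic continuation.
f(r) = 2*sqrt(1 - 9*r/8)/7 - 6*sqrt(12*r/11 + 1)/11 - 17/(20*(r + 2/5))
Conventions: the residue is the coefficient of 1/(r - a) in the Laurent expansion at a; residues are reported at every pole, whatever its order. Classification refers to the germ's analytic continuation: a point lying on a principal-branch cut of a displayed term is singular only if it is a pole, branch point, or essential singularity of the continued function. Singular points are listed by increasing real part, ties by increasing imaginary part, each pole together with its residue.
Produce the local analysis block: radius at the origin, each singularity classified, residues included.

Radius of convergence at 0: 2/5.
At -11/12: an algebraic (square-root) branch point.
At -2/5: a pole of order 1; residue -17/20.
At 8/9: an algebraic (square-root) branch point.

Denominator factor (r + 2/5): pole of order 1 at -2/5, modulus 2/5.
Branch term (-6/11)*sqrt(1 - r/(-11/12)): its argument vanishes at r = -11/12, a square-root branch point, modulus 11/12.
Branch term (2/7)*sqrt(1 - r/(8/9)): its argument vanishes at r = 8/9, a square-root branch point, modulus 8/9.
The radius of convergence is the smallest modulus among the singular points: 2/5.
The branch terms are analytic at -2/5 and contribute nothing to the residue; only the rational part matters.
At the order-1 pole -2/5 set g(r) = (r - (-2/5))*(rational part) = -17/20.
Simple pole: residue = g(a) at a = -2/5, which is -17/20.
List the singular points by increasing real part (a conjugate pair: the negative imaginary part first).


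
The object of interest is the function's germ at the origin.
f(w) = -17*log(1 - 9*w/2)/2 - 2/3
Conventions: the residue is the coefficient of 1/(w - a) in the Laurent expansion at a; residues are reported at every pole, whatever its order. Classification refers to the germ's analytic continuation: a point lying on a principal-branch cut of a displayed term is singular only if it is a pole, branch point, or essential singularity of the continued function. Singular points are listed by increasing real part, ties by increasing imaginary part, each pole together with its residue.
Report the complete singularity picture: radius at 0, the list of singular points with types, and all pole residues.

Radius of convergence at 0: 2/9.
At 2/9: a logarithmic branch point.

Branch term (-17/2)*log(1 - w/(2/9)): its argument vanishes at w = 2/9, a logarithmic branch point, modulus 2/9.
The radius of convergence is the smallest modulus among the singular points: 2/9.


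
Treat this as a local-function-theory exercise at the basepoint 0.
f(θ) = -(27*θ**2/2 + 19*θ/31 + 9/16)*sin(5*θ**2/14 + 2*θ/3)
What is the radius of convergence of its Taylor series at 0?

The radius of convergence is infinite.

The factor -sin(5*θ**2/14 + 2*θ/3) is entire and contributes no finite singular point.
The polynomial part has no poles.
No finite singular points: the Taylor series at 0 converges everywhere.


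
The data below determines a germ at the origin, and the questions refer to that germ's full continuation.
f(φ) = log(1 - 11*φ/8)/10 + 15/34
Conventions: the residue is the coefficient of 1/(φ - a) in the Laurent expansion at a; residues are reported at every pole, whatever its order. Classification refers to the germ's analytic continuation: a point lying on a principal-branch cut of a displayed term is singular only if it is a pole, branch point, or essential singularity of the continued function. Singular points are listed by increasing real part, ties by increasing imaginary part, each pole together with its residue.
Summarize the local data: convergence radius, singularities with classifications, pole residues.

Radius of convergence at 0: 8/11.
At 8/11: a logarithmic branch point.

Branch term (1/10)*log(1 - φ/(8/11)): its argument vanishes at φ = 8/11, a logarithmic branch point, modulus 8/11.
The radius of convergence is the smallest modulus among the singular points: 8/11.


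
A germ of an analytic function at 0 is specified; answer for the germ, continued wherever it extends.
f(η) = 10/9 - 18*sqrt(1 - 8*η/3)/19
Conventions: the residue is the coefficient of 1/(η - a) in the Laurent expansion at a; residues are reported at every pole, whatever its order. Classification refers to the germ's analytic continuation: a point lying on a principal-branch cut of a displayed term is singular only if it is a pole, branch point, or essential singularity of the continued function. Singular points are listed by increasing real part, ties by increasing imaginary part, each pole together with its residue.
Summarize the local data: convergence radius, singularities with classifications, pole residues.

Branch term (-18/19)*sqrt(1 - η/(3/8)): its argument vanishes at η = 3/8, a square-root branch point, modulus 3/8.
The radius of convergence is the smallest modulus among the singular points: 3/8.

Radius of convergence at 0: 3/8.
At 3/8: an algebraic (square-root) branch point.


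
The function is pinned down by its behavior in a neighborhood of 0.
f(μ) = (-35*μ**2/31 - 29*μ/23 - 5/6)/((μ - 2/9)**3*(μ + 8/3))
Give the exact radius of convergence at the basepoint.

Denominator factor (μ + 8/3): pole of order 1 at -8/3, modulus 8/3.
Denominator factor (μ - 2/9)^3: pole of order 3 at 2/9, modulus 2/9.
The radius of convergence is the smallest modulus among the singular points: 2/9.

The radius of convergence is 2/9.


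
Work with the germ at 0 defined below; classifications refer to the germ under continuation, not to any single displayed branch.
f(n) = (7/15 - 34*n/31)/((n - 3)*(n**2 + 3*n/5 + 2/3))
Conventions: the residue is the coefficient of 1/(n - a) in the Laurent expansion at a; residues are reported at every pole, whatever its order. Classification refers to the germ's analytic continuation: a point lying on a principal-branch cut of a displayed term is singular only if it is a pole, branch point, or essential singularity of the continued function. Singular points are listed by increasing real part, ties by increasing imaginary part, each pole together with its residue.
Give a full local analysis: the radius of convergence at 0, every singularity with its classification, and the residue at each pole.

Denominator factor (n - 3): pole of order 1 at 3, modulus 3.
Denominator factor (n**2 + 3*n/5 + 2/3): discriminant -173/75, complex-conjugate roots (-3/10) + ((1/30)*sqrt(519))*i and (-3/10) - ((1/30)*sqrt(519))*i; poles of order 1, moduli (1/3)*sqrt(6) and (1/3)*sqrt(6).
The radius of convergence is the smallest modulus among the singular points: (1/3)*sqrt(6).
The factor n**2 + 3*n/5 + 2/3 splits as (n - a)(n - a') with a = (-3/10) - ((1/30)*sqrt(519))*i, a' = (-3/10) + ((1/30)*sqrt(519))*i. At the order-1 pole a set g(n) = (n - a)*f(n) = [(7/15 - 34*n/31)/(n - 3)] / (n - a').
Simple pole: residue = g(a) at a = (-3/10) - ((1/30)*sqrt(519))*i, which is (1313/10664) - ((15151/1844872)*sqrt(519))*i.
The factor n**2 + 3*n/5 + 2/3 splits as (n - a)(n - a') with a = (-3/10) + ((1/30)*sqrt(519))*i, a' = (-3/10) - ((1/30)*sqrt(519))*i. At the order-1 pole a set g(n) = (n - a)*f(n) = [(7/15 - 34*n/31)/(n - 3)] / (n - a').
Simple pole: residue = g(a) at a = (-3/10) + ((1/30)*sqrt(519))*i, which is (1313/10664) + ((15151/1844872)*sqrt(519))*i.
At the order-1 pole 3 set g(n) = (n - (3))*f(n) = (7/15 - 34*n/31)/(n**2 + 3*n/5 + 2/3).
Simple pole: residue = g(a) at a = 3, which is -1313/5332.
List the singular points by increasing real part (a conjugate pair: the negative imaginary part first).

Radius of convergence at 0: (1/3)*sqrt(6).
At (-3/10) - ((1/30)*sqrt(519))*i: a pole of order 1; residue (1313/10664) - ((15151/1844872)*sqrt(519))*i.
At (-3/10) + ((1/30)*sqrt(519))*i: a pole of order 1; residue (1313/10664) + ((15151/1844872)*sqrt(519))*i.
At 3: a pole of order 1; residue -1313/5332.


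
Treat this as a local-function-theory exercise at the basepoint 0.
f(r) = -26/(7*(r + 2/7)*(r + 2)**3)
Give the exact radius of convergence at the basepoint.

Denominator factor (r + 2)^3: pole of order 3 at -2, modulus 2.
Denominator factor (r + 2/7): pole of order 1 at -2/7, modulus 2/7.
The radius of convergence is the smallest modulus among the singular points: 2/7.

The radius of convergence is 2/7.


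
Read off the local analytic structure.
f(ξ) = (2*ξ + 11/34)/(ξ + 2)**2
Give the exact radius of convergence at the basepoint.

Denominator factor (ξ + 2)^2: pole of order 2 at -2, modulus 2.
The radius of convergence is the smallest modulus among the singular points: 2.

The radius of convergence is 2.


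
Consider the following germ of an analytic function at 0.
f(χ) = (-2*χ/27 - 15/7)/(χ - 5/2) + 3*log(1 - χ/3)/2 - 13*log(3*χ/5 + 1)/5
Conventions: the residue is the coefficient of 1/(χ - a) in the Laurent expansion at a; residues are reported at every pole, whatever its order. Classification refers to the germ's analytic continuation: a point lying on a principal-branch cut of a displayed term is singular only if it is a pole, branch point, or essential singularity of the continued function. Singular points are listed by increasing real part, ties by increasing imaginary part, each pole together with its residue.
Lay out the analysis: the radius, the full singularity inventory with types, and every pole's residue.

Denominator factor (χ - 5/2): pole of order 1 at 5/2, modulus 5/2.
Branch term (-13/5)*log(1 - χ/(-5/3)): its argument vanishes at χ = -5/3, a logarithmic branch point, modulus 5/3.
Branch term (3/2)*log(1 - χ/(3)): its argument vanishes at χ = 3, a logarithmic branch point, modulus 3.
The radius of convergence is the smallest modulus among the singular points: 5/3.
The branch terms are analytic at 5/2 and contribute nothing to the residue; only the rational part matters.
At the order-1 pole 5/2 set g(χ) = (χ - (5/2))*(rational part) = -2*χ/27 - 15/7.
Simple pole: residue = g(a) at a = 5/2, which is -440/189.
List the singular points by increasing real part (a conjugate pair: the negative imaginary part first).

Radius of convergence at 0: 5/3.
At -5/3: a logarithmic branch point.
At 5/2: a pole of order 1; residue -440/189.
At 3: a logarithmic branch point.


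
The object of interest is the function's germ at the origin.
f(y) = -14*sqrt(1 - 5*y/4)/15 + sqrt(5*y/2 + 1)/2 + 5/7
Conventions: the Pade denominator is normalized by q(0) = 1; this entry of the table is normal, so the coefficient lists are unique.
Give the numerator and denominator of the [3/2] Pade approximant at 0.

Taylor coefficients needed (expand at 0): a_0 = 59/210, a_1 = 29/24, a_2 = -5/24, a_3 = 925/1536, a_4 = -33125/49152, a_5 = 555625/393216.
Write the denominator as Q(y) = 1 + q1*y + q2*y^2. Requiring Q*f - P = O(y^6) with deg P <= 3 kills the coefficients of y^4..y^5 in Q*f:
  y^4: a_4 + q1*a_3 + q2*a_2 = 0, i.e. -33125/49152 + (925/1536)*q1 + (-5/24)*q2 = 0.
  y^5: a_5 + q1*a_4 + q2*a_3 = 0, i.e. 555625/393216 + (-33125/49152)*q1 + (925/1536)*q2 = 0.
Solving this linear system: q1 = 13465/26848, q2 = -1533675/859136.
The numerator is Q*f truncated at degree 3: P0 = a_0 = 59/210; P1 = a_1 + q1*a_0 = 507141/375872; P2 = a_2 + q1*a_1 + q2*a_0 = -1249215/12027904; P3 = a_3 + q1*a_2 + q2*a_1 = -34213775/20619264.

The Pade approximant has numerator coefficients [59/210, 507141/375872, -1249215/12027904, -34213775/20619264]; denominator coefficients [1, 13465/26848, -1533675/859136].


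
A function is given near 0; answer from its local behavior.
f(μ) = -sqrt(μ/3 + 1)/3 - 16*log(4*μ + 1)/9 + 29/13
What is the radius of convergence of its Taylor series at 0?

The radius of convergence is 1/4.

Branch term (-1/3)*sqrt(1 - μ/(-3)): its argument vanishes at μ = -3, a square-root branch point, modulus 3.
Branch term (-16/9)*log(1 - μ/(-1/4)): its argument vanishes at μ = -1/4, a logarithmic branch point, modulus 1/4.
The radius of convergence is the smallest modulus among the singular points: 1/4.


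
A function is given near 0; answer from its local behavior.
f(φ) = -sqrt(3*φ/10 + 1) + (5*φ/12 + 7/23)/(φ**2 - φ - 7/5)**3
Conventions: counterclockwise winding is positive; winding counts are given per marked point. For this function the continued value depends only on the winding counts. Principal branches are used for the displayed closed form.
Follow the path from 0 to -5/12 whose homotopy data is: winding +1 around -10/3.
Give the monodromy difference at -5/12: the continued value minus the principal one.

Continued minus principal equals (1/2)*sqrt(14).

The rational part is single-valued and drops out of the difference; each branch term changes only by its own monodromy.
(-1)*sqrt(1 - φ/(-10/3)): winding +1 is odd, the square root flips sign, contributing -2*(-1)*sqrt(1 - (-5/12)/(-10/3)) = -2*(-1)*sqrt(7/8) = (1/2)*sqrt(14).
Summing the contributions at φ = -5/12 gives (1/2)*sqrt(14).


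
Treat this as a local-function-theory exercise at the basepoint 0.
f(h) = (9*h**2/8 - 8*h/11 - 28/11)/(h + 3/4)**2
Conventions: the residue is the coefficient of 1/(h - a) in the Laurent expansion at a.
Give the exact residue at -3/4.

At the order-2 pole -3/4 set g(h) = (h - (-3/4))^2*f(h) = 9*h**2/8 - 8*h/11 - 28/11.
Order-2 pole: residue = g'(a); g'(-3/4) = -425/176, so the residue is -425/176.

The residue is -425/176.


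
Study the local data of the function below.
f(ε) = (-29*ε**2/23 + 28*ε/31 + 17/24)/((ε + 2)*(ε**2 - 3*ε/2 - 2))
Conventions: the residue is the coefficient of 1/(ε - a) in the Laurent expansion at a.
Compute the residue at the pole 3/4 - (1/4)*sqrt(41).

The residue is -557/34224 + (61505/1403184)*sqrt(41).

The factor ε**2 - 3*ε/2 - 2 splits as (ε - a)(ε - a') with a = 3/4 - (1/4)*sqrt(41), a' = 3/4 + (1/4)*sqrt(41). At the order-1 pole a set g(ε) = (ε - a)*f(ε) = [(-29*ε**2/23 + 28*ε/31 + 17/24)/(ε + 2)] / (ε - a').
Simple pole: residue = g(a) at a = 3/4 - (1/4)*sqrt(41), which is -557/34224 + (61505/1403184)*sqrt(41).


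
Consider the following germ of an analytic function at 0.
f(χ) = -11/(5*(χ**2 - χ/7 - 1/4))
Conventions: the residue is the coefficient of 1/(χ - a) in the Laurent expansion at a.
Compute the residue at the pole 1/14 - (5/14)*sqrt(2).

The factor χ**2 - χ/7 - 1/4 splits as (χ - a)(χ - a') with a = 1/14 - (5/14)*sqrt(2), a' = 1/14 + (5/14)*sqrt(2). At the order-1 pole a set g(χ) = (χ - a)*f(χ) = [-11/5] / (χ - a').
Simple pole: residue = g(a) at a = 1/14 - (5/14)*sqrt(2), which is (77/50)*sqrt(2).

The residue is (77/50)*sqrt(2).


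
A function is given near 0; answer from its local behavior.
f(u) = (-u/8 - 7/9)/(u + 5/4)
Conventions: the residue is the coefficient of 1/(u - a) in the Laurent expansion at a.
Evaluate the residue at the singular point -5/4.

At the order-1 pole -5/4 set g(u) = (u - (-5/4))*f(u) = -u/8 - 7/9.
Simple pole: residue = g(a) at a = -5/4, which is -179/288.

The residue is -179/288.


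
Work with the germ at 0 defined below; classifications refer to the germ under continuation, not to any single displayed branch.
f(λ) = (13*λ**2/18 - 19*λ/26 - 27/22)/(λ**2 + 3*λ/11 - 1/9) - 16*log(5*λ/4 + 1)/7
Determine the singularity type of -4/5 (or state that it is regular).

The point is a logarithmic branch point.

The term (-16/7)*log(1 - λ/(-4/5)) has argument 1 - -4/5/(-4/5) = 0 at -4/5: a logarithmic (infinitely-sheeted) branch point; the remaining terms are analytic or single-valued there.


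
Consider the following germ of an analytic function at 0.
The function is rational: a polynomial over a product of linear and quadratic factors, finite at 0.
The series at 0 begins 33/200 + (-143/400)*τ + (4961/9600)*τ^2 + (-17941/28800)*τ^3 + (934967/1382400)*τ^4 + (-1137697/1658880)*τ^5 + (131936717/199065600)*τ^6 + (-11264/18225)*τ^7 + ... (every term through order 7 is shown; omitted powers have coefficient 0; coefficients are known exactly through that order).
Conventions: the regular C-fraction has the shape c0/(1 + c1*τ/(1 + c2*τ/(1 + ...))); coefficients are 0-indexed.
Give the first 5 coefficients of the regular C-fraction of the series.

Taylor coefficients (read off): a_0 = 33/200, a_1 = -143/400, a_2 = 4961/9600, a_3 = -17941/28800, a_4 = 934967/1382400.
c0 = a_0 = 33/200. Peel one level at a time: if S = 1 + c*τ/S' with S'(0) = 1, then c is the τ-coefficient of S and S' = c*τ/(S - 1).
S_1 = c0/f = 1 + (13/6)*τ + (25/16)*τ^2 + ...; c1 = 13/6.
S_2 = c1*τ/(S_1 - 1) = 1 + (-75/104)*τ + (3753/10816)*τ^2 + ...; c2 = -75/104.
S_3 = c2*τ/(S_2 - 1) = 1 + (1251/2600)*τ + (36/625)*τ^2 + ...; c3 = 1251/2600.
S_4 = c3*τ/(S_3 - 1) = 1 + (-416/3475)*τ + ...; c4 = -416/3475.

The regular C-fraction coefficients are [33/200, 13/6, -75/104, 1251/2600, -416/3475].


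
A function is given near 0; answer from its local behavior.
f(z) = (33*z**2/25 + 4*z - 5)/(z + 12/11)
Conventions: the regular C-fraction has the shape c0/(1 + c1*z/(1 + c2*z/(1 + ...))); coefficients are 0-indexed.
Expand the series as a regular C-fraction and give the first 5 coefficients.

Taylor coefficients (expand at 0): a_0 = -55/12, a_1 = 1133/144, a_2 = -259303/43200, a_3 = 2852333/518400, a_4 = -31375663/6220800.
c0 = a_0 = -55/12. Peel one level at a time: if S = 1 + c*z/S' with S'(0) = 1, then c is the z-coefficient of S and S' = c*z/(S - 1).
S_1 = c0/f = 1 + (103/60)*z + (614/375)*z^2 + ...; c1 = 103/60.
S_2 = c1*z/(S_1 - 1) = 1 + (-2456/2575)*z + (-777909/6630625)*z^2 + ...; c2 = -2456/2575.
S_3 = c2*z/(S_2 - 1) = 1 + (-777909/6324200)*z + (25670997/753992000)*z^2 + ...; c3 = -777909/6324200.
S_4 = c3*z/(S_3 - 1) = 1 + (3399/12280)*z + ...; c4 = 3399/12280.

The regular C-fraction coefficients are [-55/12, 103/60, -2456/2575, -777909/6324200, 3399/12280].


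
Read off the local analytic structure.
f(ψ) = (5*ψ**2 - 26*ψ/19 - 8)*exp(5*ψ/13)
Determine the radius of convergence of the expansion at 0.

The factor exp(5*ψ/13) is entire and contributes no finite singular point.
The polynomial part has no poles.
No finite singular points: the Taylor series at 0 converges everywhere.

The radius of convergence is infinite.


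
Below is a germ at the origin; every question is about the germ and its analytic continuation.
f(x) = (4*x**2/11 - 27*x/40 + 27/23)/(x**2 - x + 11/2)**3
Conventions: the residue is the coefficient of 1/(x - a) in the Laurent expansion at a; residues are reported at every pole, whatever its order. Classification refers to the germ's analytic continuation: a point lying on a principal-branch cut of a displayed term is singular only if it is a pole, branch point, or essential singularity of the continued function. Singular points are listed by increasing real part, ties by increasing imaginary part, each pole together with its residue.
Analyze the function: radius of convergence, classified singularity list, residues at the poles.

Denominator factor (x**2 - x + 11/2)^3: discriminant -21, complex-conjugate roots (1/2) + ((1/2)*sqrt(21))*i and (1/2) - ((1/2)*sqrt(21))*i; poles of order 3, moduli (1/2)*sqrt(22) and (1/2)*sqrt(22).
The radius of convergence is the smallest modulus among the singular points: (1/2)*sqrt(22).
The factor x**2 - x + 11/2 splits as (x - a)(x - a') with a = (1/2) - ((1/2)*sqrt(21))*i, a' = (1/2) + ((1/2)*sqrt(21))*i. At the order-3 pole a set g(x) = (x - a)^3*f(x) = [4*x**2/11 - 27*x/40 + 27/23] / (x - a')^3.
Order-3 pole: residue = g''(a)/2; g''((1/2) - ((1/2)*sqrt(21))*i) = ((31649/15620220)*sqrt(21))*i, so the residue is ((31649/31240440)*sqrt(21))*i.
The factor x**2 - x + 11/2 splits as (x - a)(x - a') with a = (1/2) + ((1/2)*sqrt(21))*i, a' = (1/2) - ((1/2)*sqrt(21))*i. At the order-3 pole a set g(x) = (x - a)^3*f(x) = [4*x**2/11 - 27*x/40 + 27/23] / (x - a')^3.
Order-3 pole: residue = g''(a)/2; g''((1/2) + ((1/2)*sqrt(21))*i) = -((31649/15620220)*sqrt(21))*i, so the residue is -((31649/31240440)*sqrt(21))*i.
List the singular points by increasing real part (a conjugate pair: the negative imaginary part first).

Radius of convergence at 0: (1/2)*sqrt(22).
At (1/2) - ((1/2)*sqrt(21))*i: a pole of order 3; residue ((31649/31240440)*sqrt(21))*i.
At (1/2) + ((1/2)*sqrt(21))*i: a pole of order 3; residue -((31649/31240440)*sqrt(21))*i.
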